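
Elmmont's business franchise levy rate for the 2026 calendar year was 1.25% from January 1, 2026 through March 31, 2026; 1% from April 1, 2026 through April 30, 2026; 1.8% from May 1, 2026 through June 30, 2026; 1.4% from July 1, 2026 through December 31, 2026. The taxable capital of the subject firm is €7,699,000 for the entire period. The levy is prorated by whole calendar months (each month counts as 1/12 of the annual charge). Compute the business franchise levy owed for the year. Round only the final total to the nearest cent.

€107,465.21

January 1 – March 31, 2026: 3 months at 1.25% → €7,699,000 × 1.25% × 3/12 = €24,059.3750
April 1 – April 30, 2026: 1 month at 1% → €7,699,000 × 1% × 1/12 = €6,415.8333
May 1 – June 30, 2026: 2 months at 1.8% → €7,699,000 × 1.8% × 2/12 = €23,097.0000
July 1 – December 31, 2026: 6 months at 1.4% → €7,699,000 × 1.4% × 6/12 = €53,893.0000
Total = €107,465.2083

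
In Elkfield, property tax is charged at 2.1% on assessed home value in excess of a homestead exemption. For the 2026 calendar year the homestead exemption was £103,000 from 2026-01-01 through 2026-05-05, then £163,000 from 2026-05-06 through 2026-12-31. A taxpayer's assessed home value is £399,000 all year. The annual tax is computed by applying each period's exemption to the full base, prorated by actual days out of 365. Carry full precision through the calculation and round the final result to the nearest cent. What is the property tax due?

2026-01-01 to 2026-05-05: 125 days, exemption £103,000 → (£399,000 − £103,000) × 2.1% × 125/365 = £2,128.7671
2026-05-06 to 2026-12-31: 240 days, exemption £163,000 → (£399,000 − £163,000) × 2.1% × 240/365 = £3,258.7397
Total = £5,387.5068

£5,387.51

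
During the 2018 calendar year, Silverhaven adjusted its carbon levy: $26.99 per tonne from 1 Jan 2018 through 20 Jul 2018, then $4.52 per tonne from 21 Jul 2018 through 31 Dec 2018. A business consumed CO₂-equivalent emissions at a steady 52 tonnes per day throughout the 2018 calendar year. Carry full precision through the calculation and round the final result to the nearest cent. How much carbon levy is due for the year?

1 Jan – 20 Jul 2018: 201 days × 52 tonnes/day = 10,452 tonnes at $26.99/tonne → $282,099.48
21 Jul – 31 Dec 2018: 164 days × 52 tonnes/day = 8,528 tonnes at $4.52/tonne → $38,546.56

$320,646.04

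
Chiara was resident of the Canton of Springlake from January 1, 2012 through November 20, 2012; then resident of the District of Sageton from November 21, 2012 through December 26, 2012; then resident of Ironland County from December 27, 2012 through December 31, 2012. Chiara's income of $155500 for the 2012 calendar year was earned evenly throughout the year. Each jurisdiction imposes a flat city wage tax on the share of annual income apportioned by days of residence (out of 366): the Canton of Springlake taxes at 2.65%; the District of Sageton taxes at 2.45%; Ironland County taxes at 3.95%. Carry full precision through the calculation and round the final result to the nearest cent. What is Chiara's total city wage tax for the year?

$4117.78

The Canton of Springlake, January 1 – November 20, 2012: 325 days → $155500 × 2.65% × 325/366 = $3659.1359
The District of Sageton, November 21 – December 26, 2012: 36 days → $155500 × 2.45% × 36/366 = $374.7295
Ironland County, December 27 – December 31, 2012: 5 days → $155500 × 3.95% × 5/366 = $83.9105
Total = $4117.7760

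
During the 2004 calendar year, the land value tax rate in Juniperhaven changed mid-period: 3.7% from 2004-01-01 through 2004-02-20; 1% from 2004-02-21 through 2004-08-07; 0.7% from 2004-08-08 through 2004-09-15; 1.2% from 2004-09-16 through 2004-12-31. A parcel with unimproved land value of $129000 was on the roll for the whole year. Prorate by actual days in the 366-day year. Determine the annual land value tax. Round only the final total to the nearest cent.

$1809.52

2004-01-01 to 2004-02-20: 51 days at 3.7% → $129000 × 3.7% × 51/366 = $665.0902
2004-02-21 to 2004-08-07: 169 days at 1% → $129000 × 1% × 169/366 = $595.6557
2004-08-08 to 2004-09-15: 39 days at 0.7% → $129000 × 0.7% × 39/366 = $96.2213
2004-09-16 to 2004-12-31: 107 days at 1.2% → $129000 × 1.2% × 107/366 = $452.5574
Total = $1809.5246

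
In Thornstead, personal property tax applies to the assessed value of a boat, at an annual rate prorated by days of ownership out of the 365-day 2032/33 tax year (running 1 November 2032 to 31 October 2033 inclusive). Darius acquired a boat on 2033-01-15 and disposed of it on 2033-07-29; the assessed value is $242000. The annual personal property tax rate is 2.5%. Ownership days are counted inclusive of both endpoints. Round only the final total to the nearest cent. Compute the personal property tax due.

$3248.77

Days held (2033-01-15 to 2033-07-29): 196 out of 365
Tax = $242000 × 2.5% × 196/365 = $3248.7671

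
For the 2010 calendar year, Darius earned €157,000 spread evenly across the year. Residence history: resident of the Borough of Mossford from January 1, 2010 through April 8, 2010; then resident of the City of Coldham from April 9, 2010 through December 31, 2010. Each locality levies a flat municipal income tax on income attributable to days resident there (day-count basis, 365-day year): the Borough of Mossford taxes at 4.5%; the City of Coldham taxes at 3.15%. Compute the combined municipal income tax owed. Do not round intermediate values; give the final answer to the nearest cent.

€5,514.57

The Borough of Mossford, January 1 – April 8, 2010: 98 days → €157,000 × 4.5% × 98/365 = €1,896.9041
The City of Coldham, April 9 – December 31, 2010: 267 days → €157,000 × 3.15% × 267/365 = €3,617.6671
Total = €5,514.5712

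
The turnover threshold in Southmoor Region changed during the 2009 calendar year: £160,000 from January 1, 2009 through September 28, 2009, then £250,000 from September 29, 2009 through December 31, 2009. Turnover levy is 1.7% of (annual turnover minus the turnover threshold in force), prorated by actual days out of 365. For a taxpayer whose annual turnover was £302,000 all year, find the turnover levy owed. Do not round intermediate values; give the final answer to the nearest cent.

January 1 – September 28, 2009: 271 days, exemption £160,000 → (£302,000 − £160,000) × 1.7% × 271/365 = £1,792.3123
September 29 – December 31, 2009: 94 days, exemption £250,000 → (£302,000 − £250,000) × 1.7% × 94/365 = £227.6603
Total = £2,019.9726

£2,019.97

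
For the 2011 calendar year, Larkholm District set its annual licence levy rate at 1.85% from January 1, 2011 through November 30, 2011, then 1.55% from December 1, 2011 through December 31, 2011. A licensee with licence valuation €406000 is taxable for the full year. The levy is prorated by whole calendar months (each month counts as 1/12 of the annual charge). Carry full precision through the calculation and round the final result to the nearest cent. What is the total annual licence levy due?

€7409.50

January 1 – November 30, 2011: 11 months at 1.85% → €406000 × 1.85% × 11/12 = €6885.0833
December 1 – December 31, 2011: 1 month at 1.55% → €406000 × 1.55% × 1/12 = €524.4167
Total = €7409.5000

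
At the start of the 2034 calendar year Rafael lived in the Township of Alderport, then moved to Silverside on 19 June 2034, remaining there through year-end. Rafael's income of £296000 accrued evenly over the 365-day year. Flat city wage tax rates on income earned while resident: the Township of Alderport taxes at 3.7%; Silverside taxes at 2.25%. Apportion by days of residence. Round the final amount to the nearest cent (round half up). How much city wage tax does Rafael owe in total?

The Township of Alderport, 1 January – 18 June 2034: 169 days → £296000 × 3.7% × 169/365 = £5070.9260
Silverside, 19 June – 31 December 2034: 196 days → £296000 × 2.25% × 196/365 = £3576.3288
Total = £8647.2548

£8647.25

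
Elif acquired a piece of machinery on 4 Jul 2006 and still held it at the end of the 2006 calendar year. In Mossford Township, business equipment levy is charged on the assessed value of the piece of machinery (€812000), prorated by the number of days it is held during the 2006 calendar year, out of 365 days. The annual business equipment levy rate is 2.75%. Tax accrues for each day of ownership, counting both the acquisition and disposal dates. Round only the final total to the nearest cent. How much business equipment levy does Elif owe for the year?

Days held (4 Jul – 31 Dec 2006): 181 out of 365
Tax = €812000 × 2.75% × 181/365 = €11073.2329

€11073.23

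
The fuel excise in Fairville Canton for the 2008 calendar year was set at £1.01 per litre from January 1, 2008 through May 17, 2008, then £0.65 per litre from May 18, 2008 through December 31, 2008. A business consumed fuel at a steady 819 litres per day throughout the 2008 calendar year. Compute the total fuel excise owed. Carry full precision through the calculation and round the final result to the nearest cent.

January 1 – May 17, 2008: 138 days × 819 litres/day = 113,022 litres at £1.01/litre → £114,152.22
May 18 – December 31, 2008: 228 days × 819 litres/day = 186,732 litres at £0.65/litre → £121,375.80

£235,528.02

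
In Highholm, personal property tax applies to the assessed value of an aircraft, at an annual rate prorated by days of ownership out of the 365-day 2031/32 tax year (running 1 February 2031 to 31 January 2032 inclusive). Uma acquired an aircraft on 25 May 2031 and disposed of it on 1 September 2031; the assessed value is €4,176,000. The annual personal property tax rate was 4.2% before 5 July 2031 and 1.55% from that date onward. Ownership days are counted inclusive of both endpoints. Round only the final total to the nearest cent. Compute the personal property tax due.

€30,164.45

25 May – 4 July 2031: 41 days at 4.2% → €4,176,000 × 4.2% × 41/365 = €19,701.5671
5 July – 1 September 2031: 59 days at 1.55% → €4,176,000 × 1.55% × 59/365 = €10,462.8822
Total = €30,164.4493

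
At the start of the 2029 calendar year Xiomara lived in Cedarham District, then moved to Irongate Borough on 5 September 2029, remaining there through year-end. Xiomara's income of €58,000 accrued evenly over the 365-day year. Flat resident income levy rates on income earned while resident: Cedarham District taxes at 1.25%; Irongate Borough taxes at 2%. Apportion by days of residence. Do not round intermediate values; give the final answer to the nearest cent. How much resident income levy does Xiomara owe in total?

Cedarham District, 1 January – 4 September 2029: 247 days → €58,000 × 1.25% × 247/365 = €490.6164
Irongate Borough, 5 September – 31 December 2029: 118 days → €58,000 × 2% × 118/365 = €375.0137
Total = €865.6301

€865.63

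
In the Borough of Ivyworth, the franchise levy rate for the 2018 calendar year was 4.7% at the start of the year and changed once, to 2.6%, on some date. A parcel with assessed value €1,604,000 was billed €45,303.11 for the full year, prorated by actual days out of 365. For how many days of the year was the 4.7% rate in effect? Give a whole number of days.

Let d = days at the first rate; then 365 − d days at the second rate.
€1,604,000 × [4.7%·d + 2.6%·(365−d)] / 365 = €45,303.11
Solving gives d = 39, so the new rate took effect on 9 February 2018.

39 days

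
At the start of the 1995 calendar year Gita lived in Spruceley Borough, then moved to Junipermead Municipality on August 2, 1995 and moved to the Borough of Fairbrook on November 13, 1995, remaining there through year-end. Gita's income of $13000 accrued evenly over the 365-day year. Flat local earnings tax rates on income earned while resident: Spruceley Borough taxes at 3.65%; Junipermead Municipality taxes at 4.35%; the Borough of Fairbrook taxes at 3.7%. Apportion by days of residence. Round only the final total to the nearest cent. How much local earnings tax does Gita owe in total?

$501.05

Spruceley Borough, January 1 – August 1, 1995: 213 days → $13000 × 3.65% × 213/365 = $276.9000
Junipermead Municipality, August 2 – November 12, 1995: 103 days → $13000 × 4.35% × 103/365 = $159.5795
The Borough of Fairbrook, November 13 – December 31, 1995: 49 days → $13000 × 3.7% × 49/365 = $64.5726
Total = $501.0521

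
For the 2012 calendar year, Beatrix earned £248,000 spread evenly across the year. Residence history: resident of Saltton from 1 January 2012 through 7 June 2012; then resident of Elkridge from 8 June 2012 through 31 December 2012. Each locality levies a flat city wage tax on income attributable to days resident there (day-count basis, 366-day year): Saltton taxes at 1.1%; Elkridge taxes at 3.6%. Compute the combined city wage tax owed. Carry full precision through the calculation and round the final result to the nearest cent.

£6,234.56

Saltton, 1 January – 7 June 2012: 159 days → £248,000 × 1.1% × 159/366 = £1,185.1148
Elkridge, 8 June – 31 December 2012: 207 days → £248,000 × 3.6% × 207/366 = £5,049.4426
Total = £6,234.5574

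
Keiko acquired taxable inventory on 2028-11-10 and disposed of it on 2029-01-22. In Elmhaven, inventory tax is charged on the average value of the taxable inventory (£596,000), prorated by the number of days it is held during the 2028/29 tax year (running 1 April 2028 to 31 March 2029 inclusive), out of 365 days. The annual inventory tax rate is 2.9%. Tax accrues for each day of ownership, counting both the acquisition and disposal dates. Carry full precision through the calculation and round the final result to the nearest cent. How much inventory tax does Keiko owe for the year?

Days held (2028-11-10 to 2029-01-22): 74 out of 365
Tax = £596,000 × 2.9% × 74/365 = £3,504.1534

£3,504.15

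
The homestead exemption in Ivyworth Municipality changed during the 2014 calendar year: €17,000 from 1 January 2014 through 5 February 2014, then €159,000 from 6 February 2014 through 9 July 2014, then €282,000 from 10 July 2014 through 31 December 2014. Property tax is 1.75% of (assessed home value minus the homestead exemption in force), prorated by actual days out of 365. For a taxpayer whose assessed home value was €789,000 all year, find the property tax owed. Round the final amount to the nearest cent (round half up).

1 January – 5 February 2014: 36 days, exemption €17,000 → (€789,000 − €17,000) × 1.75% × 36/365 = €1,332.4932
6 February – 9 July 2014: 154 days, exemption €159,000 → (€789,000 − €159,000) × 1.75% × 154/365 = €4,651.6438
10 July – 31 December 2014: 175 days, exemption €282,000 → (€789,000 − €282,000) × 1.75% × 175/365 = €4,253.9384
Total = €10,238.0753

€10,238.08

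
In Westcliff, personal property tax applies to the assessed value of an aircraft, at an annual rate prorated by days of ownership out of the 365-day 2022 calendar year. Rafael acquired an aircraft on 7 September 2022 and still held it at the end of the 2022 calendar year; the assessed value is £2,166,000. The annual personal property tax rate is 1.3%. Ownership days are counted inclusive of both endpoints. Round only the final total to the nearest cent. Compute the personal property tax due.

£8,948.84

Days held (7 September – 31 December 2022): 116 out of 365
Tax = £2,166,000 × 1.3% × 116/365 = £8,948.8438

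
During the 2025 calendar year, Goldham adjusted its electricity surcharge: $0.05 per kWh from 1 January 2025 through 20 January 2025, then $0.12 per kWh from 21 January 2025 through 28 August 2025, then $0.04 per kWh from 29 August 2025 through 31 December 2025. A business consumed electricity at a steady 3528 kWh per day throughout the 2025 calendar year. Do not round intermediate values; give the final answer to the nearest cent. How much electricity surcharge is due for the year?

$114,307.20

1 January – 20 January 2025: 20 days × 3528 kWh/day = 70,560 kWh at $0.05/kWh → $3,528.00
21 January – 28 August 2025: 220 days × 3528 kWh/day = 776,160 kWh at $0.12/kWh → $93,139.20
29 August – 31 December 2025: 125 days × 3528 kWh/day = 441,000 kWh at $0.04/kWh → $17,640.00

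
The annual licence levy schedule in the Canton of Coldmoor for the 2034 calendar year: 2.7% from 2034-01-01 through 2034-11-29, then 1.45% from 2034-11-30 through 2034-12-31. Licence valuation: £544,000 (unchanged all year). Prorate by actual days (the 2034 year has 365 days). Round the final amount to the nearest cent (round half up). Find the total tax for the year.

£14,091.84

2034-01-01 to 2034-11-29: 333 days at 2.7% → £544,000 × 2.7% × 333/365 = £13,400.2849
2034-11-30 to 2034-12-31: 32 days at 1.45% → £544,000 × 1.45% × 32/365 = £691.5507
Total = £14,091.8356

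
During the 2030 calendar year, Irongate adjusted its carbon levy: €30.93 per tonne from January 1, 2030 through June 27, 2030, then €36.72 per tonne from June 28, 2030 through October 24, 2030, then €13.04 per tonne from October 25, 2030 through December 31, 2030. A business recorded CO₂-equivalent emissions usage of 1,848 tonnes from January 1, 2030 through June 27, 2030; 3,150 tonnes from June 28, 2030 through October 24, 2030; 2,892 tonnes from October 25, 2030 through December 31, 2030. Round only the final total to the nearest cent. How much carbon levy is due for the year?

€210,538.32

January 1 – June 27, 2030: 1,848 tonnes at €30.93/tonne → €57,158.64
June 28 – October 24, 2030: 3,150 tonnes at €36.72/tonne → €115,668.00
October 25 – December 31, 2030: 2,892 tonnes at €13.04/tonne → €37,711.68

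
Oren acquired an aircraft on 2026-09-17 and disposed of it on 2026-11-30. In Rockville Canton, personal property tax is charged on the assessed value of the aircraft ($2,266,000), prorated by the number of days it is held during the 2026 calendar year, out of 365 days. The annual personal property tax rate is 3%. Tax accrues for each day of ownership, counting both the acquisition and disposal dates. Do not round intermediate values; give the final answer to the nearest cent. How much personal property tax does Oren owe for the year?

$13,968.49

Days held (2026-09-17 to 2026-11-30): 75 out of 365
Tax = $2,266,000 × 3% × 75/365 = $13,968.4932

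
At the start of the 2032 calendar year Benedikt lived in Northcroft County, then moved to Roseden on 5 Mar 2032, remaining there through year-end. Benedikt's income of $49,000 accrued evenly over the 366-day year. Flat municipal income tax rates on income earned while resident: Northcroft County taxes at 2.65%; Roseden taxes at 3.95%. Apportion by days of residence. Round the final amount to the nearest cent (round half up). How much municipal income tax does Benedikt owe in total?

Northcroft County, 1 Jan – 4 Mar 2032: 64 days → $49,000 × 2.65% × 64/366 = $227.0601
Roseden, 5 Mar – 31 Dec 2032: 302 days → $49,000 × 3.95% × 302/366 = $1,597.0519
Total = $1,824.1120

$1,824.11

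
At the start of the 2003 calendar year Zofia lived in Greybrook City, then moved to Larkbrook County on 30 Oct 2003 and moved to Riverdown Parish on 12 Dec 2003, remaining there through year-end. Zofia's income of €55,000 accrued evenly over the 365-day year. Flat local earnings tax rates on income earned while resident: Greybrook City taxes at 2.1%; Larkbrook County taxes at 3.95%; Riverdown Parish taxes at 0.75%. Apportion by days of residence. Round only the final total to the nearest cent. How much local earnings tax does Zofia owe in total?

€1,234.18

Greybrook City, 1 Jan – 29 Oct 2003: 302 days → €55,000 × 2.1% × 302/365 = €955.6438
Larkbrook County, 30 Oct – 11 Dec 2003: 43 days → €55,000 × 3.95% × 43/365 = €255.9384
Riverdown Parish, 12 Dec – 31 Dec 2003: 20 days → €55,000 × 0.75% × 20/365 = €22.6027
Total = €1,234.1849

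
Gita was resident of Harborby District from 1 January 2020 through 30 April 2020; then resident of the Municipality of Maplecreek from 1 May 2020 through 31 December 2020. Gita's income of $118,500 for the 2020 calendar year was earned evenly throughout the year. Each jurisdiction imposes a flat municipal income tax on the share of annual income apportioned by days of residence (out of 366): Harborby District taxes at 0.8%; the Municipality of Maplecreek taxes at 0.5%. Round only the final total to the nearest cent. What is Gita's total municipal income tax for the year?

Harborby District, 1 January – 30 April 2020: 121 days → $118,500 × 0.8% × 121/366 = $313.4098
The Municipality of Maplecreek, 1 May – 31 December 2020: 245 days → $118,500 × 0.5% × 245/366 = $396.6189
Total = $710.0287

$710.03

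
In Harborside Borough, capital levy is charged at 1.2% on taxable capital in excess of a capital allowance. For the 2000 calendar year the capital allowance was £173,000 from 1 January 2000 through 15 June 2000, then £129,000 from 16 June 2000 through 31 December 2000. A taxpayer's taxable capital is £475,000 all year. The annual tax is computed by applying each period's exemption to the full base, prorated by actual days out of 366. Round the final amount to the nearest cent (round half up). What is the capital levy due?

1 January – 15 June 2000: 167 days, exemption £173,000 → (£475,000 − £173,000) × 1.2% × 167/366 = £1,653.5738
16 June – 31 December 2000: 199 days, exemption £129,000 → (£475,000 − £129,000) × 1.2% × 199/366 = £2,257.5082
Total = £3,911.0820

£3,911.08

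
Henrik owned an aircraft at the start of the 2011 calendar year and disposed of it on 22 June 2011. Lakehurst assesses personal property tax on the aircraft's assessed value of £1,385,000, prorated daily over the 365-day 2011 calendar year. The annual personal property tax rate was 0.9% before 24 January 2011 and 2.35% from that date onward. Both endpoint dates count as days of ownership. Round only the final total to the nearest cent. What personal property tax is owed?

1 January – 23 January 2011: 23 days at 0.9% → £1,385,000 × 0.9% × 23/365 = £785.4658
24 January – 22 June 2011: 150 days at 2.35% → £1,385,000 × 2.35% × 150/365 = £13,375.6849
Total = £14,161.1507

£14,161.15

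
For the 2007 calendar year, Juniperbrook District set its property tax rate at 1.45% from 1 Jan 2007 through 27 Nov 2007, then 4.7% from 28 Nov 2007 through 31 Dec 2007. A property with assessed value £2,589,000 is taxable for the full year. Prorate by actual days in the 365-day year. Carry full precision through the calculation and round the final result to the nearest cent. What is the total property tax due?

£45,378.43

1 Jan – 27 Nov 2007: 331 days at 1.45% → £2,589,000 × 1.45% × 331/365 = £34,043.5767
28 Nov – 31 Dec 2007: 34 days at 4.7% → £2,589,000 × 4.7% × 34/365 = £11,334.8548
Total = £45,378.4315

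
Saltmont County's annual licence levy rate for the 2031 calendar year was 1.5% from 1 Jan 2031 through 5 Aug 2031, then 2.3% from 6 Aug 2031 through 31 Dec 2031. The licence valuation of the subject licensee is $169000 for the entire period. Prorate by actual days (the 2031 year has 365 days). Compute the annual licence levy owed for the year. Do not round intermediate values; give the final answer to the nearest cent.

$3083.21

1 Jan – 5 Aug 2031: 217 days at 1.5% → $169000 × 1.5% × 217/365 = $1507.1096
6 Aug – 31 Dec 2031: 148 days at 2.3% → $169000 × 2.3% × 148/365 = $1576.0986
Total = $3083.2082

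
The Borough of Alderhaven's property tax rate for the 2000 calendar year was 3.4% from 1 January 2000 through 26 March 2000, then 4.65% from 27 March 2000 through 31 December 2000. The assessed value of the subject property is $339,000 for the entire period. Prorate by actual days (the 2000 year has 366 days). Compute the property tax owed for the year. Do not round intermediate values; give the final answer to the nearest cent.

$14,767.80

1 January – 26 March 2000: 86 days at 3.4% → $339,000 × 3.4% × 86/366 = $2,708.2951
27 March – 31 December 2000: 280 days at 4.65% → $339,000 × 4.65% × 280/366 = $12,059.5082
Total = $14,767.8033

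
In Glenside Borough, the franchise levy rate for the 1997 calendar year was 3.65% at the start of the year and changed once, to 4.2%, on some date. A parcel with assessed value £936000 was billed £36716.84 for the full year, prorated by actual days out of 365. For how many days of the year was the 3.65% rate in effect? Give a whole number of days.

184 days

Let d = days at the first rate; then 365 − d days at the second rate.
£936000 × [3.65%·d + 4.2%·(365−d)] / 365 = £36716.84
Solving gives d = 184, so the new rate took effect on 4 July 1997.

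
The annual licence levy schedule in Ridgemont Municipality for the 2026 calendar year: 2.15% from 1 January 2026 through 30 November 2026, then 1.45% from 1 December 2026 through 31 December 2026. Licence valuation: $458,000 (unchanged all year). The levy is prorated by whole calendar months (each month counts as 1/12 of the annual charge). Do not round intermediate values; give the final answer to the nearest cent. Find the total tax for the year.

1 January – 30 November 2026: 11 months at 2.15% → $458,000 × 2.15% × 11/12 = $9,026.4167
1 December – 31 December 2026: 1 month at 1.45% → $458,000 × 1.45% × 1/12 = $553.4167
Total = $9,579.8333

$9,579.83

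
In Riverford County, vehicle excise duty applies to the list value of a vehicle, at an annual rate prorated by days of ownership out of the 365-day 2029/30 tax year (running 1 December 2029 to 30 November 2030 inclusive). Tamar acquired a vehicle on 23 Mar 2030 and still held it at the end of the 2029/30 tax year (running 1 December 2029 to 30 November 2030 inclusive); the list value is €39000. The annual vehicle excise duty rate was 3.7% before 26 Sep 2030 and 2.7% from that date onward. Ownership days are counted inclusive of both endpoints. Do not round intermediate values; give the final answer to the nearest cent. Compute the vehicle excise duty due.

23 Mar – 25 Sep 2030: 187 days at 3.7% → €39000 × 3.7% × 187/365 = €739.2904
26 Sep – 30 Nov 2030: 66 days at 2.7% → €39000 × 2.7% × 66/365 = €190.4055
Total = €929.6959

€929.70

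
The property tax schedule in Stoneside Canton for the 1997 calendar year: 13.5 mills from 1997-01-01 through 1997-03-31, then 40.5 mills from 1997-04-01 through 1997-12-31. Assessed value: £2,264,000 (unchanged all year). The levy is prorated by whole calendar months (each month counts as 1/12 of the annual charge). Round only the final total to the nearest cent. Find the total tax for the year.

1997-01-01 to 1997-03-31: 3 months at 13.5 mills → £2,264,000 × 1.35% × 3/12 = £7,641.0000
1997-04-01 to 1997-12-31: 9 months at 40.5 mills → £2,264,000 × 4.05% × 9/12 = £68,769.0000
Total = £76,410.0000

£76,410.00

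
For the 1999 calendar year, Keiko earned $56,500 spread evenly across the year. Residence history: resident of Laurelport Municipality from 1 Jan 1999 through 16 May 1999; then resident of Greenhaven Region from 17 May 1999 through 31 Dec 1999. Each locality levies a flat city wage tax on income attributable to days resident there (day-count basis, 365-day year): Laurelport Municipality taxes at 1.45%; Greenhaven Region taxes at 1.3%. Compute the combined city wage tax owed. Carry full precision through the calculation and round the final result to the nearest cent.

$766.08

Laurelport Municipality, 1 Jan – 16 May 1999: 136 days → $56,500 × 1.45% × 136/365 = $305.2548
Greenhaven Region, 17 May – 31 Dec 1999: 229 days → $56,500 × 1.3% × 229/365 = $460.8233
Total = $766.0781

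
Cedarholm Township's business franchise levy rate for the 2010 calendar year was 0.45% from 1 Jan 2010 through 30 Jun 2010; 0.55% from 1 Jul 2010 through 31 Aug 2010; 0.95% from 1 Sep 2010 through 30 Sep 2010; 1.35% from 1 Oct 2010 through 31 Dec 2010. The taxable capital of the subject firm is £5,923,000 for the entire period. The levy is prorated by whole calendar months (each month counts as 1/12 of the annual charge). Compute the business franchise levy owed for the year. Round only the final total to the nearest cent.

1 Jan – 30 Jun 2010: 6 months at 0.45% → £5,923,000 × 0.45% × 6/12 = £13,326.7500
1 Jul – 31 Aug 2010: 2 months at 0.55% → £5,923,000 × 0.55% × 2/12 = £5,429.4167
1 Sep – 30 Sep 2010: 1 month at 0.95% → £5,923,000 × 0.95% × 1/12 = £4,689.0417
1 Oct – 31 Dec 2010: 3 months at 1.35% → £5,923,000 × 1.35% × 3/12 = £19,990.1250
Total = £43,435.3333

£43,435.33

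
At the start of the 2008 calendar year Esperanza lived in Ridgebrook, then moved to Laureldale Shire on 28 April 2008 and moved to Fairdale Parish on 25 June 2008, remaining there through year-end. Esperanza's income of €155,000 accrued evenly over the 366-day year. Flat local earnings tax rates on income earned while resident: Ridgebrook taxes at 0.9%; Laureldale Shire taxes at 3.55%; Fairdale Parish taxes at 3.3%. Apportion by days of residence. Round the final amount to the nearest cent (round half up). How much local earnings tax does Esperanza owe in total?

Ridgebrook, 1 January – 27 April 2008: 118 days → €155,000 × 0.9% × 118/366 = €449.7541
Laureldale Shire, 28 April – 24 June 2008: 58 days → €155,000 × 3.55% × 58/366 = €871.9809
Fairdale Parish, 25 June – 31 December 2008: 190 days → €155,000 × 3.3% × 190/366 = €2,655.3279
Total = €3,977.0628

€3,977.06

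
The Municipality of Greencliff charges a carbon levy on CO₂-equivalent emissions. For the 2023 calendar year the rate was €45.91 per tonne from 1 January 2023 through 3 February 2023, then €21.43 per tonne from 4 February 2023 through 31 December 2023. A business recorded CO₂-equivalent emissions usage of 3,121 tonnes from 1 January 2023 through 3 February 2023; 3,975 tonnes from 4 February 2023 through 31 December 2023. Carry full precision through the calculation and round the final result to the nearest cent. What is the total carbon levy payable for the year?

€228,469.36

1 January – 3 February 2023: 3,121 tonnes at €45.91/tonne → €143,285.11
4 February – 31 December 2023: 3,975 tonnes at €21.43/tonne → €85,184.25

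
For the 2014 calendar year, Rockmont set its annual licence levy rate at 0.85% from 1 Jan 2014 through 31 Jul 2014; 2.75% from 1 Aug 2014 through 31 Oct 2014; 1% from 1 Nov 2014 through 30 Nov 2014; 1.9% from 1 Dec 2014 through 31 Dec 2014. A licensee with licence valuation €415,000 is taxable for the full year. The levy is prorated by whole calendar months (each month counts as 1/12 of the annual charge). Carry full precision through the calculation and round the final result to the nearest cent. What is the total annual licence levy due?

1 Jan – 31 Jul 2014: 7 months at 0.85% → €415,000 × 0.85% × 7/12 = €2,057.7083
1 Aug – 31 Oct 2014: 3 months at 2.75% → €415,000 × 2.75% × 3/12 = €2,853.1250
1 Nov – 30 Nov 2014: 1 month at 1% → €415,000 × 1% × 1/12 = €345.8333
1 Dec – 31 Dec 2014: 1 month at 1.9% → €415,000 × 1.9% × 1/12 = €657.0833
Total = €5,913.7500

€5,913.75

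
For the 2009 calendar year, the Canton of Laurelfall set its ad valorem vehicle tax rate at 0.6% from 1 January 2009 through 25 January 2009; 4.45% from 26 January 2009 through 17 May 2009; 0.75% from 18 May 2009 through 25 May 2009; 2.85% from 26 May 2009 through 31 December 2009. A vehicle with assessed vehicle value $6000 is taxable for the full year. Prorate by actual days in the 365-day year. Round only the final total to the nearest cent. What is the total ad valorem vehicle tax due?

1 January – 25 January 2009: 25 days at 0.6% → $6000 × 0.6% × 25/365 = $2.4658
26 January – 17 May 2009: 112 days at 4.45% → $6000 × 4.45% × 112/365 = $81.9288
18 May – 25 May 2009: 8 days at 0.75% → $6000 × 0.75% × 8/365 = $0.9863
26 May – 31 December 2009: 220 days at 2.85% → $6000 × 2.85% × 220/365 = $103.0685
Total = $188.4493

$188.45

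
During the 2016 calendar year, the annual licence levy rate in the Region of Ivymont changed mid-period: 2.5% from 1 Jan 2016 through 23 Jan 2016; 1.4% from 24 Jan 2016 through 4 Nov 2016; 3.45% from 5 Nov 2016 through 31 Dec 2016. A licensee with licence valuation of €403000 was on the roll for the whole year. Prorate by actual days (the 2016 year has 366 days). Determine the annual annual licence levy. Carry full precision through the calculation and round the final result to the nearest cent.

1 Jan – 23 Jan 2016: 23 days at 2.5% → €403000 × 2.5% × 23/366 = €633.1284
24 Jan – 4 Nov 2016: 286 days at 1.4% → €403000 × 1.4% × 286/366 = €4408.7760
5 Nov – 31 Dec 2016: 57 days at 3.45% → €403000 × 3.45% × 57/366 = €2165.2992
Total = €7207.2036

€7207.20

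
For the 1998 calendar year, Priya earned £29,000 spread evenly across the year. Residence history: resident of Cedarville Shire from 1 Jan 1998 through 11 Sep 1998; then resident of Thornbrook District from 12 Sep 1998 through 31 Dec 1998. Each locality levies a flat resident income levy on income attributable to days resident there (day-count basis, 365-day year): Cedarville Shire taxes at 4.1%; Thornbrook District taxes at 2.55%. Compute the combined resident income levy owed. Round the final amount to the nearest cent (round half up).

Cedarville Shire, 1 Jan – 11 Sep 1998: 254 days → £29,000 × 4.1% × 254/365 = £827.4137
Thornbrook District, 12 Sep – 31 Dec 1998: 111 days → £29,000 × 2.55% × 111/365 = £224.8890
Total = £1,052.3027

£1,052.30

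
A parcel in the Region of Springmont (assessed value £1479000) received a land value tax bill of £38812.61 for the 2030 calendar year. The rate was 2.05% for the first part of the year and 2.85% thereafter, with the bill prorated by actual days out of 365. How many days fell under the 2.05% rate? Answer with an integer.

Let d = days at the first rate; then 365 − d days at the second rate.
£1479000 × [2.05%·d + 2.85%·(365−d)] / 365 = £38812.61
Solving gives d = 103, so the new rate took effect on April 14, 2030.

103 days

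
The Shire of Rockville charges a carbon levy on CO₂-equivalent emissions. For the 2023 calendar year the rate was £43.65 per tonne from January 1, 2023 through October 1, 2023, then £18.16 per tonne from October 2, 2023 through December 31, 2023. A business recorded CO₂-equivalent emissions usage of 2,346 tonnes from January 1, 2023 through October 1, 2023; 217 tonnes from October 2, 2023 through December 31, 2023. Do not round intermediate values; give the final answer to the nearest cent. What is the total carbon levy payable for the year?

January 1 – October 1, 2023: 2,346 tonnes at £43.65/tonne → £102,402.90
October 2 – December 31, 2023: 217 tonnes at £18.16/tonne → £3,940.72

£106,343.62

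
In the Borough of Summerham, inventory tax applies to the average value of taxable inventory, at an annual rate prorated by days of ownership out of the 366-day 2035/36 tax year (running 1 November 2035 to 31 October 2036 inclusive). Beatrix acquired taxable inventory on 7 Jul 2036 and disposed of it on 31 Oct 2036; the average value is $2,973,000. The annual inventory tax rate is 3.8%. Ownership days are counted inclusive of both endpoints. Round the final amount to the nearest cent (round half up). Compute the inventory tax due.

Days held (7 Jul – 31 Oct 2036): 117 out of 366
Tax = $2,973,000 × 3.8% × 117/366 = $36,114.6393

$36,114.64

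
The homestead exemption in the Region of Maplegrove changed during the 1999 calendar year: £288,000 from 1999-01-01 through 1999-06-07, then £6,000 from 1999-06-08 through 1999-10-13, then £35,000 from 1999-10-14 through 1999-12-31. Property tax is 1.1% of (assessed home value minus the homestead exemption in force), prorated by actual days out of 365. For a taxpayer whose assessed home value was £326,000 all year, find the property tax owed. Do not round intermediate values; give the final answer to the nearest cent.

£2,108.17

1999-01-01 to 1999-06-07: 158 days, exemption £288,000 → (£326,000 − £288,000) × 1.1% × 158/365 = £180.9425
1999-06-08 to 1999-10-13: 128 days, exemption £6,000 → (£326,000 − £6,000) × 1.1% × 128/365 = £1,234.4110
1999-10-14 to 1999-12-31: 79 days, exemption £35,000 → (£326,000 − £35,000) × 1.1% × 79/365 = £692.8192
Total = £2,108.1726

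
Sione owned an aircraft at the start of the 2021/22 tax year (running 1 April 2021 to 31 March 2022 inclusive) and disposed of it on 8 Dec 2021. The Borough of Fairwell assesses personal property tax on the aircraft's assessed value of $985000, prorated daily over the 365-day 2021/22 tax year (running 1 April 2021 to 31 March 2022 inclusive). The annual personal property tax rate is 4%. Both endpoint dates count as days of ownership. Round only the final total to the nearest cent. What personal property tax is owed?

$27202.19

Days held (1 Apr – 8 Dec 2021): 252 out of 365
Tax = $985000 × 4% × 252/365 = $27202.1918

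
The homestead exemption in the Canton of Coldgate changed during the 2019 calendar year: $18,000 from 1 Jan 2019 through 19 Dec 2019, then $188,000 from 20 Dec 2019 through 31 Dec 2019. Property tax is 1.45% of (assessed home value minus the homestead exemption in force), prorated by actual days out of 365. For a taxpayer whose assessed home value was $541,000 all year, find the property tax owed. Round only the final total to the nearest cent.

1 Jan – 19 Dec 2019: 353 days, exemption $18,000 → ($541,000 − $18,000) × 1.45% × 353/365 = $7,334.1795
20 Dec – 31 Dec 2019: 12 days, exemption $188,000 → ($541,000 − $188,000) × 1.45% × 12/365 = $168.2795
Total = $7,502.4589

$7,502.46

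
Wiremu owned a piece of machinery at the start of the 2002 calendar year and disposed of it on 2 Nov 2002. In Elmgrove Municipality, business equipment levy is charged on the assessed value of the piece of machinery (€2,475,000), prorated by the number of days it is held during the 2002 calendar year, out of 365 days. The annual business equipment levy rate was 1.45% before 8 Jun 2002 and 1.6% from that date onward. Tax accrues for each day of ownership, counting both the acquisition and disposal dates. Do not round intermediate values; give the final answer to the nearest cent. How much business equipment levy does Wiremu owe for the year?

€31,591.85

1 Jan – 7 Jun 2002: 158 days at 1.45% → €2,475,000 × 1.45% × 158/365 = €15,534.8630
8 Jun – 2 Nov 2002: 148 days at 1.6% → €2,475,000 × 1.6% × 148/365 = €16,056.9863
Total = €31,591.8493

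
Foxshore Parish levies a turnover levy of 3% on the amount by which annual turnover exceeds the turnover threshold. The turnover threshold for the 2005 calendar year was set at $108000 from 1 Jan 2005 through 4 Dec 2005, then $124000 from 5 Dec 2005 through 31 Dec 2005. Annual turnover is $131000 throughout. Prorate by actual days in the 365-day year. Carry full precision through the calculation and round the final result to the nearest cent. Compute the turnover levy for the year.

$654.49

1 Jan – 4 Dec 2005: 338 days, exemption $108000 → ($131000 − $108000) × 3% × 338/365 = $638.9589
5 Dec – 31 Dec 2005: 27 days, exemption $124000 → ($131000 − $124000) × 3% × 27/365 = $15.5342
Total = $654.4932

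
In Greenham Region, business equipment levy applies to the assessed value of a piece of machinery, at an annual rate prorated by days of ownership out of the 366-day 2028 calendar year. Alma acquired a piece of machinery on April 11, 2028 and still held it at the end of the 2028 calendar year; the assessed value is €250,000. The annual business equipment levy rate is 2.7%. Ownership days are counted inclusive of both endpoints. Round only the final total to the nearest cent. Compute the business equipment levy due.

Days held (April 11 – December 31, 2028): 265 out of 366
Tax = €250,000 × 2.7% × 265/366 = €4,887.2951

€4,887.30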